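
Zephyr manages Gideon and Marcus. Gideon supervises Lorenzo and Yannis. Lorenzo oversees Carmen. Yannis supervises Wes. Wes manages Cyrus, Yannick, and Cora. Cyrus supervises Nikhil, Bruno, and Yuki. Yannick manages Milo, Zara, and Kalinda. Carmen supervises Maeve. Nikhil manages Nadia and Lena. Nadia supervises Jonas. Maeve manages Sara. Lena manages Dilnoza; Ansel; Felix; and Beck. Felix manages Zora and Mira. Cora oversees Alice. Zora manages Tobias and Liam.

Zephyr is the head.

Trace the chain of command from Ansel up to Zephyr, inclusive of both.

Ansel -> Lena -> Nikhil -> Cyrus -> Wes -> Yannis -> Gideon -> Zephyr

Ansel reports to Lena. Lena reports to Nikhil. Nikhil reports to Cyrus. Cyrus reports to Wes. Wes reports to Yannis. Yannis reports to Gideon. Gideon reports to Zephyr. Zephyr is at the top.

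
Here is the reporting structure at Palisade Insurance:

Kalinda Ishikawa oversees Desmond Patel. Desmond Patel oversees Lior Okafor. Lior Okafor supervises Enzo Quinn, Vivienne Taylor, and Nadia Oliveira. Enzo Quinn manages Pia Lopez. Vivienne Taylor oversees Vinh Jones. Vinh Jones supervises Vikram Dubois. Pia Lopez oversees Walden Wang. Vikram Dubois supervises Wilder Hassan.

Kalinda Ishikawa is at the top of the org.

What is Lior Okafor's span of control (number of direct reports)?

Lior Okafor directly manages Enzo Quinn, Vivienne Taylor, Nadia Oliveira. That is 3 direct reports.

3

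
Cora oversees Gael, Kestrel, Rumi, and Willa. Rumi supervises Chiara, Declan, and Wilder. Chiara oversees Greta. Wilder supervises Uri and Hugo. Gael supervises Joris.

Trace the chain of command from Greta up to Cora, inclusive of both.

Greta reports to Chiara. Chiara reports to Rumi. Rumi reports to Cora. Cora is at the top.

Greta -> Chiara -> Rumi -> Cora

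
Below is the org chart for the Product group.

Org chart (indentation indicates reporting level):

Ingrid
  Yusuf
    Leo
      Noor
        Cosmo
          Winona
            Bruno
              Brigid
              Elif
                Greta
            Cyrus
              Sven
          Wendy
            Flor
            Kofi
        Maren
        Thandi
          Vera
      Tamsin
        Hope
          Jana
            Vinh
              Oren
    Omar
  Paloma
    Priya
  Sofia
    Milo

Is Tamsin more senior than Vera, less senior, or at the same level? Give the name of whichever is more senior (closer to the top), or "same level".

Tamsin is 3 levels below Ingrid; Vera is 5. Tamsin is higher.

Tamsin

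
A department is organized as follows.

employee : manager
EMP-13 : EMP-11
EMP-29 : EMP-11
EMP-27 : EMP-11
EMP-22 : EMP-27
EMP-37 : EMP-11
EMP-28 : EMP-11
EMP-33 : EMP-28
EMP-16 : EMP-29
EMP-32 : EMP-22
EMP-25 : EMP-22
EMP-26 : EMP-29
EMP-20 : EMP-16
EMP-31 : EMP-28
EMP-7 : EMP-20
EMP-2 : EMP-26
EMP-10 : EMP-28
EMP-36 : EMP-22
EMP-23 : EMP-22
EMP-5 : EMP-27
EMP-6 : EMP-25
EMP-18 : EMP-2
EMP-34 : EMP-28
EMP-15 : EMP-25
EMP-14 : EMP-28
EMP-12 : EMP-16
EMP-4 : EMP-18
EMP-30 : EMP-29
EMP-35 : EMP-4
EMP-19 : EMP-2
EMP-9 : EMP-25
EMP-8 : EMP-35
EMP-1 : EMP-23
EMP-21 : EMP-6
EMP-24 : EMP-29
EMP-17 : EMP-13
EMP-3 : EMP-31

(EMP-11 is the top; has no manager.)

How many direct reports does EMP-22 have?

EMP-22 directly manages EMP-32, EMP-25, EMP-36, EMP-23. That is 4 direct reports.

4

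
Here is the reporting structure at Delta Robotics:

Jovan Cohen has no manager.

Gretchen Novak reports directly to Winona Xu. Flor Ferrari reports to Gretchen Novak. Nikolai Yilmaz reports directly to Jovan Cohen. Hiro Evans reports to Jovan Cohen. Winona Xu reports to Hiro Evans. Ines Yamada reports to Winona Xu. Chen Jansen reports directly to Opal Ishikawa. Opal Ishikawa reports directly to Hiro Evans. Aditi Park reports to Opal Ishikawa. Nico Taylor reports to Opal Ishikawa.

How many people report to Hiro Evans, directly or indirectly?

8

Hiro Evans directly manages Opal Ishikawa, Winona Xu. Under Opal Ishikawa: Chen Jansen, Aditi Park, Nico Taylor (3). Under Winona Xu: Gretchen Novak, Flor Ferrari, Ines Yamada (3). So Hiro Evans's organization is 2 direct reports plus everyone under them: 4 + 4 = 8.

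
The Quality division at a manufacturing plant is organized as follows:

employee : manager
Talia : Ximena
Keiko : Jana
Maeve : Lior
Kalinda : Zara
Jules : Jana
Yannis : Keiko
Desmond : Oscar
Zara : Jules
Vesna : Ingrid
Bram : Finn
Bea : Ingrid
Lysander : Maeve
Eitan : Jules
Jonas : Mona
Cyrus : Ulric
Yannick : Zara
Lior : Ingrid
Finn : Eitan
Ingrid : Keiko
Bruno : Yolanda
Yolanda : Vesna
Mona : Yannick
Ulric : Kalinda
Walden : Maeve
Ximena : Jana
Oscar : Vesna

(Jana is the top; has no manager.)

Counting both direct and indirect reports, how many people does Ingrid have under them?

Ingrid directly manages Vesna, Lior, Bea. Under Vesna: Yolanda, Bruno, Oscar, Desmond (4). Under Lior: Maeve, Lysander, Walden (3). Bea has no reports. So Ingrid's organization is 3 direct reports plus everyone under them: 5 + 4 + 1 = 10.

10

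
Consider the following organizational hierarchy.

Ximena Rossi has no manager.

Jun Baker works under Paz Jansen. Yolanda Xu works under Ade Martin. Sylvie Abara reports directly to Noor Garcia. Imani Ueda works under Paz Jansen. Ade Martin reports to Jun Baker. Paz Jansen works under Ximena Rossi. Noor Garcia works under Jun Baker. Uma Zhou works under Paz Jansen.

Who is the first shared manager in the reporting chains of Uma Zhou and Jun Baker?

Uma Zhou's chain of managers is Paz Jansen, Ximena Rossi. Jun Baker's chain of managers is Paz Jansen, Ximena Rossi. The first manager that appears in both chains is Paz Jansen.

Paz Jansen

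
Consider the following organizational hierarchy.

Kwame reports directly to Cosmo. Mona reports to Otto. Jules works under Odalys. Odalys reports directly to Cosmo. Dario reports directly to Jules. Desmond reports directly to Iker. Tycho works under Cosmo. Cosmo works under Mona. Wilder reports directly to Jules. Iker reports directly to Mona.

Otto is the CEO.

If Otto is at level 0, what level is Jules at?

4

Chain from Jules up to Otto: Jules → Odalys → Cosmo → Mona → Otto. That is 4 steps up, so Jules is 4 levels below Otto.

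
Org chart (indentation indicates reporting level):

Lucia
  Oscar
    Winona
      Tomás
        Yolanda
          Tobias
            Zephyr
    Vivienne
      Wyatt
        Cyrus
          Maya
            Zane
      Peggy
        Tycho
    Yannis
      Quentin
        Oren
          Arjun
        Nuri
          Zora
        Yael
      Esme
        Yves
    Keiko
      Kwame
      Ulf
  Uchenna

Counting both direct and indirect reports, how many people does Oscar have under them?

Oscar directly manages Winona, Vivienne, Yannis, Keiko. Under Winona: Tomás, Yolanda, Tobias, Zephyr (4). Under Vivienne: Peggy, Tycho, Wyatt, Cyrus, Maya, Zane (6). Under Yannis: Esme, Yves, Quentin, Yael, Nuri, Zora, Oren, Arjun (8). Under Keiko: Ulf, Kwame (2). So Oscar's organization is 4 direct reports plus everyone under them: 5 + 7 + 9 + 3 = 24.

24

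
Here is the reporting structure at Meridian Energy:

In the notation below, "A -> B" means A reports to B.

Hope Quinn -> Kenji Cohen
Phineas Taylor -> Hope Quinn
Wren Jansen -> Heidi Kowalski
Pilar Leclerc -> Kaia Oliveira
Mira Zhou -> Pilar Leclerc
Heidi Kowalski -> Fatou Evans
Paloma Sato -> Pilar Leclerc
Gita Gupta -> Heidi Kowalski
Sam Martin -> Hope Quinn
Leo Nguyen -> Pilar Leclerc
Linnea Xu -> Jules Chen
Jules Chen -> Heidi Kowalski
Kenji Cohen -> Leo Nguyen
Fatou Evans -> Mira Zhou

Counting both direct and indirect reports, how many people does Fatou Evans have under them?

Fatou Evans directly manages Heidi Kowalski. Under Heidi Kowalski: Gita Gupta, Wren Jansen, Jules Chen, Linnea Xu (4). That's 5 in total.

5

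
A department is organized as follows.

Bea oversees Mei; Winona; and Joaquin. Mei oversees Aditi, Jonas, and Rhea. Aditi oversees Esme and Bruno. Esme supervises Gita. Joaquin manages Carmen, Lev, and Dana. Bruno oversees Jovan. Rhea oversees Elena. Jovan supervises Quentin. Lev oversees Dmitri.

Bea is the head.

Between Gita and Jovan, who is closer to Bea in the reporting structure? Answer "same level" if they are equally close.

same level

Both Gita and Jovan are 4 levels below Bea.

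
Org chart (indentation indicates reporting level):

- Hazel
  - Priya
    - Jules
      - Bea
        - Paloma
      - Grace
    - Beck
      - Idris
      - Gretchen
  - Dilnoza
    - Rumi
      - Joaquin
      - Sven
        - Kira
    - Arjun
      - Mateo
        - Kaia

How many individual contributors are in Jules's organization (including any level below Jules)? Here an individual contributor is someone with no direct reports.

The people in Jules's organization with no one reporting to them are Grace, Paloma. That is 2.

2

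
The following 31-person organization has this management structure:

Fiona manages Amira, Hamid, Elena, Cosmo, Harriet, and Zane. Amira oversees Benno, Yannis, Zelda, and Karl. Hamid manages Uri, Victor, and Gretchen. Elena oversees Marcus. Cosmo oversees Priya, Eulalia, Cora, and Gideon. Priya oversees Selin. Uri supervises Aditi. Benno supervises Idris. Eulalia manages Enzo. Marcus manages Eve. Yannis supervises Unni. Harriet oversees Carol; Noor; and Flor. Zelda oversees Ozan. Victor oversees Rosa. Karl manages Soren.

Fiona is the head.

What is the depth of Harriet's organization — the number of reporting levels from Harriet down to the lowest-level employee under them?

The longest chain under Harriet runs Harriet → Noor, which is 1 level below Harriet.

1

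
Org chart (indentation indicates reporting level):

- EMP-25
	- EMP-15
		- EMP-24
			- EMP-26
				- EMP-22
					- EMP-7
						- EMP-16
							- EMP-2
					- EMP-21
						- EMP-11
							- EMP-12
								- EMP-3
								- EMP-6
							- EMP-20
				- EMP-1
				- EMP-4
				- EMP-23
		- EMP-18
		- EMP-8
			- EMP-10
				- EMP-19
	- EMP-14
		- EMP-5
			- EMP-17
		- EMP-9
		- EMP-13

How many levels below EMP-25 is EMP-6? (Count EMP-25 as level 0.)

Chain from EMP-6 up to EMP-25: EMP-6 → EMP-12 → EMP-11 → EMP-21 → EMP-22 → EMP-26 → EMP-24 → EMP-15 → EMP-25. That is 8 steps up, so EMP-6 is 8 levels below EMP-25.

8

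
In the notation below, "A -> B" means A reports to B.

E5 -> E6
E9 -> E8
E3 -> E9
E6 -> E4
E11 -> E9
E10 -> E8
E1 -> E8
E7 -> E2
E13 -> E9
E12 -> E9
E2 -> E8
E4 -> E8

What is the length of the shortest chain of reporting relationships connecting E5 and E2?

4

E5 is 3 levels below E8, and E2 is 1 level below E8 (their lowest common manager). The shortest path runs up from E5 to E8 and back down to E2: 3 + 1 = 4 links.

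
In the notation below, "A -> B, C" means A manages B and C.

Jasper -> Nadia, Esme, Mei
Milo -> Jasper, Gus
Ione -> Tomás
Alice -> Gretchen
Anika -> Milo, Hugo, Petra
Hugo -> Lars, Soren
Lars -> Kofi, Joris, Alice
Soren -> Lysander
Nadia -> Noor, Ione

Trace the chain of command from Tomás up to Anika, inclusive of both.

Tomás reports to Ione. Ione reports to Nadia. Nadia reports to Jasper. Jasper reports to Milo. Milo reports to Anika. Anika is at the top.

Tomás -> Ione -> Nadia -> Jasper -> Milo -> Anika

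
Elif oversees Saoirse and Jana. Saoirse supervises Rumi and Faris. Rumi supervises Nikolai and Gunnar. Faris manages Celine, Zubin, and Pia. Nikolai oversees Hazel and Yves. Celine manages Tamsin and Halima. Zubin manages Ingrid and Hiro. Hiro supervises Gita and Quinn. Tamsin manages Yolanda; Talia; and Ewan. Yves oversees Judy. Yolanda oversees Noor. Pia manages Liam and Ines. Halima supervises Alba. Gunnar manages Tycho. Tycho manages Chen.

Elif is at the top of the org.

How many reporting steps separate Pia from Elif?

Chain from Pia up to Elif: Pia → Faris → Saoirse → Elif. That is 3 steps up, so Pia is 3 levels below Elif.

3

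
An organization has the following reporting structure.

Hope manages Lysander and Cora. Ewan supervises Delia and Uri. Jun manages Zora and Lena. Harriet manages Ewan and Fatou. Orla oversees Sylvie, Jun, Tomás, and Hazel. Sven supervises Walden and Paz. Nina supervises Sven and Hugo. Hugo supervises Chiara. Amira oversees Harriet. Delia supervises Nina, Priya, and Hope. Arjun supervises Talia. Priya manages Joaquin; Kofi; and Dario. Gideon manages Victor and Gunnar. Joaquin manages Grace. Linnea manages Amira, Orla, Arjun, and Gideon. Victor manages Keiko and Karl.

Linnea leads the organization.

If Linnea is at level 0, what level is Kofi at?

Chain from Kofi up to Linnea: Kofi → Priya → Delia → Ewan → Harriet → Amira → Linnea. That is 6 steps up, so Kofi is 6 levels below Linnea.

6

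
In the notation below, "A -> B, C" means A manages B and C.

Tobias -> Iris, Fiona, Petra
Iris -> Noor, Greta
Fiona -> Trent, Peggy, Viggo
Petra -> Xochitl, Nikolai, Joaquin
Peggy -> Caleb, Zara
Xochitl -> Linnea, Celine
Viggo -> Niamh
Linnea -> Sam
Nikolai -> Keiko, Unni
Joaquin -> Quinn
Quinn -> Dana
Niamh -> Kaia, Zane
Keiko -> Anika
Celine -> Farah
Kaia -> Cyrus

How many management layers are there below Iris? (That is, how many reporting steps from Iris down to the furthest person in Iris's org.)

The longest chain under Iris runs Iris → Greta, which is 1 level below Iris.

1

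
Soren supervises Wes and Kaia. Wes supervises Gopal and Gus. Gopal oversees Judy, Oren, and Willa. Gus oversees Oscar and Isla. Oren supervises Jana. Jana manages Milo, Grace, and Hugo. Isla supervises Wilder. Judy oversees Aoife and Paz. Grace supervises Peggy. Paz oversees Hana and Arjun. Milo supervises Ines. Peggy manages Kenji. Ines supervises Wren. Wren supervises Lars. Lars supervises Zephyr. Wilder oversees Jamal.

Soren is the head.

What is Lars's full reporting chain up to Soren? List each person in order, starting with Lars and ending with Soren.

Lars -> Wren -> Ines -> Milo -> Jana -> Oren -> Gopal -> Wes -> Soren

Lars reports to Wren. Wren reports to Ines. Ines reports to Milo. Milo reports to Jana. Jana reports to Oren. Oren reports to Gopal. Gopal reports to Wes. Wes reports to Soren. Soren is at the top.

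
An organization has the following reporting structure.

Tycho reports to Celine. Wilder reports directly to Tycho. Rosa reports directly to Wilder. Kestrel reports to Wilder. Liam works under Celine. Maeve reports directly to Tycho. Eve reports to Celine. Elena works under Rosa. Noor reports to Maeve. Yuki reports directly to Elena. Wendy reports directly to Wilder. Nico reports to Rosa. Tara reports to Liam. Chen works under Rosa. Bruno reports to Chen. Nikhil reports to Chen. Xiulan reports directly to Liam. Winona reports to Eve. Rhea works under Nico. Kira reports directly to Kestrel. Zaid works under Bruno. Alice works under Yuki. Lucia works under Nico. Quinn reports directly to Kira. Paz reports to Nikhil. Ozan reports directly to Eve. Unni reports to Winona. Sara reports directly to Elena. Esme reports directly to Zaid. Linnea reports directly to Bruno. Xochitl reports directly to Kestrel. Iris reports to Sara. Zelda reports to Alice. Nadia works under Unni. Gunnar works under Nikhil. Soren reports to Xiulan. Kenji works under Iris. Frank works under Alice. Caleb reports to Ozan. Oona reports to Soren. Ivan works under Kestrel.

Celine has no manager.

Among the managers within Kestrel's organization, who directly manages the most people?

Kestrel

Direct-report counts within Kestrel's organization: Kestrel has 3; Kira has 1. The largest is 3, held by Kestrel.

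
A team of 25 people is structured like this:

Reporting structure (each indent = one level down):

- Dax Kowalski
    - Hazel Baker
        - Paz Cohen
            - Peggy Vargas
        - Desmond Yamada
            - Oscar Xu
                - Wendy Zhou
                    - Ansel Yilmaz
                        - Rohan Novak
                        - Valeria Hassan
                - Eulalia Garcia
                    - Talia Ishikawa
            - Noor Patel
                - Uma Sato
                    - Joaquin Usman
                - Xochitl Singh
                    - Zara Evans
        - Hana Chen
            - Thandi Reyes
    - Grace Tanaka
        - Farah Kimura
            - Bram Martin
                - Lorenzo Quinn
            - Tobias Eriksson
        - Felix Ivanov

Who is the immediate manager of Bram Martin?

Farah Kimura

Bram Martin reports directly to Farah Kimura.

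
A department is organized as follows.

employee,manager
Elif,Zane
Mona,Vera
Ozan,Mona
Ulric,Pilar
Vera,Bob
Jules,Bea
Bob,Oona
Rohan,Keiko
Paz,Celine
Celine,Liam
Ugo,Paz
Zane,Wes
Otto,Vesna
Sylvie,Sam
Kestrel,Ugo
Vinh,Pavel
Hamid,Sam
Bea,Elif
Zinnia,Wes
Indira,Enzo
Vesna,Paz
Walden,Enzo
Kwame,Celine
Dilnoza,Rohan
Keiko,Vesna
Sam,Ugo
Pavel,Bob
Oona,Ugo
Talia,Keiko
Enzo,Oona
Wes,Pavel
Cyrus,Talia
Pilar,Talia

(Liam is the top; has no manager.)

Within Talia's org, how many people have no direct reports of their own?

The people in Talia's organization with no one reporting to them are Cyrus, Ulric. That is 2.

2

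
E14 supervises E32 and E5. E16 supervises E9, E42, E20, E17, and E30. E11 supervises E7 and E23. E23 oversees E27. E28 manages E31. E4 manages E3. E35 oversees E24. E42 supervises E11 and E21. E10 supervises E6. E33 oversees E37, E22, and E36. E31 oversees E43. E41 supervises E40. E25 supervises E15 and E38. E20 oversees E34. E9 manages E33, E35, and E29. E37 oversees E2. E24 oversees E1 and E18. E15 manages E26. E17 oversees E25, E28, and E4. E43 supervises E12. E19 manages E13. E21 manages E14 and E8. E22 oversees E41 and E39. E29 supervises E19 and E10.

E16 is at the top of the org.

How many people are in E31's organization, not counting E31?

E31 directly manages E43. Under E43: E12 (1). That's 2 in total.

2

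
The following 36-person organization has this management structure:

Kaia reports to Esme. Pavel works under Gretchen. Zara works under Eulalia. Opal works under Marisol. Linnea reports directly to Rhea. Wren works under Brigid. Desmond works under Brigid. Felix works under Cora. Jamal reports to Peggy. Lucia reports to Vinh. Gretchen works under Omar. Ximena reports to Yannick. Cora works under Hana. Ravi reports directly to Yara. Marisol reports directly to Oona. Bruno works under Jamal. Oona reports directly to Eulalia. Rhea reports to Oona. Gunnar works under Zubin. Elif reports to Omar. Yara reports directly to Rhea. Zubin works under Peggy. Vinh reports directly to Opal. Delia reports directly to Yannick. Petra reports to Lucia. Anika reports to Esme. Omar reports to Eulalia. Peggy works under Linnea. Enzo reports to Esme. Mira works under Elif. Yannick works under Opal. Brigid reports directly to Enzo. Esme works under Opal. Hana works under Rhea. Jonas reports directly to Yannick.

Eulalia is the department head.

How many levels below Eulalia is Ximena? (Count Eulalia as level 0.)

Chain from Ximena up to Eulalia: Ximena → Yannick → Opal → Marisol → Oona → Eulalia. That is 5 steps up, so Ximena is 5 levels below Eulalia.

5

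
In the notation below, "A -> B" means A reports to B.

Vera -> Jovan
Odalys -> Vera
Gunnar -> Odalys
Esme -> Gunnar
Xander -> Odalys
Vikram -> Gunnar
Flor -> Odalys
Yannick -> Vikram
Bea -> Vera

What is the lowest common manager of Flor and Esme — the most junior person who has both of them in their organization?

Odalys

Flor's chain of managers is Odalys, Vera, Jovan. Esme's chain of managers is Gunnar, Odalys, Vera, Jovan. The first manager that appears in both chains is Odalys.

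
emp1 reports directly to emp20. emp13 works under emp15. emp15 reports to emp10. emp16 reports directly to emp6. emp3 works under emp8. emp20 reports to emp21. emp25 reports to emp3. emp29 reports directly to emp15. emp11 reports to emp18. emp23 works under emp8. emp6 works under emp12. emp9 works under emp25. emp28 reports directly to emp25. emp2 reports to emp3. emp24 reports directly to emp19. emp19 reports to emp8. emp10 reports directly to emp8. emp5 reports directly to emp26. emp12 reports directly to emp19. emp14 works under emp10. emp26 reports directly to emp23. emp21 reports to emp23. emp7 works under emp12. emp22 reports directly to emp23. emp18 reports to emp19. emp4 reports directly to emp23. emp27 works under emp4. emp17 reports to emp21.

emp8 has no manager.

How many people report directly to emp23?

4

emp23 directly manages emp21, emp22, emp26, emp4. That is 4 direct reports.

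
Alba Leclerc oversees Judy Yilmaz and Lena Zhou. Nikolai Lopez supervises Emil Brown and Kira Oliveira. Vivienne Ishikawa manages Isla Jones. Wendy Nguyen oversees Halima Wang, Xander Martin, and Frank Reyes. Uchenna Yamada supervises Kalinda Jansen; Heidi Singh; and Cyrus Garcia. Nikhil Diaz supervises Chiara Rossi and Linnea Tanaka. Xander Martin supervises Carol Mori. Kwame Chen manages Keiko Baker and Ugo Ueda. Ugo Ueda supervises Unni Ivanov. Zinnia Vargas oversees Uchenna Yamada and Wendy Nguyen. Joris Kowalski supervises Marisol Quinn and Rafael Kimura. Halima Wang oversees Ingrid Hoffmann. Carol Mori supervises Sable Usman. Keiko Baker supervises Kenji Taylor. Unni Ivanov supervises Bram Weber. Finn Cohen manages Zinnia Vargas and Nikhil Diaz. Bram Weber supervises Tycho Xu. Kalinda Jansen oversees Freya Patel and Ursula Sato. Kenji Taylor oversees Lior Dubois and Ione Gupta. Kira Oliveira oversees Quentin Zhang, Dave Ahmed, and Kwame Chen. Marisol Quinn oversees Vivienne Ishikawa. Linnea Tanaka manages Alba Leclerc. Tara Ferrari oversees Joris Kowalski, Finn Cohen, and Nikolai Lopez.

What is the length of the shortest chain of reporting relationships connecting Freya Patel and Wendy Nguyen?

4

Freya Patel is 3 levels below Zinnia Vargas, and Wendy Nguyen is 1 level below Zinnia Vargas (their lowest common manager). The shortest path runs up from Freya Patel to Zinnia Vargas and back down to Wendy Nguyen: 3 + 1 = 4 links.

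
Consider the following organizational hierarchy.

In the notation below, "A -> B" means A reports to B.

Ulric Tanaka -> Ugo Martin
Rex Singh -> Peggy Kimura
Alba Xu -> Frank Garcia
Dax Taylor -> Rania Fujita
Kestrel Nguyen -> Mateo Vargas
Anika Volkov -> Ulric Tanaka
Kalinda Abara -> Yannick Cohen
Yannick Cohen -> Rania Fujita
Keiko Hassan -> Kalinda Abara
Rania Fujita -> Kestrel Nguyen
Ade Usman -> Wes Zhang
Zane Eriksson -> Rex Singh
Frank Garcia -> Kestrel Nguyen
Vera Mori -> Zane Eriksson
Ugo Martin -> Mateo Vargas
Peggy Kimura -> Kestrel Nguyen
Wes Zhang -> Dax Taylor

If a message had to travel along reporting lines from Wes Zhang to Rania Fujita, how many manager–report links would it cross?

Wes Zhang is in Rania Fujita's organization: the chain from Wes Zhang up to Rania Fujita is Wes Zhang → Dax Taylor → Rania Fujita, which is 2 links.

2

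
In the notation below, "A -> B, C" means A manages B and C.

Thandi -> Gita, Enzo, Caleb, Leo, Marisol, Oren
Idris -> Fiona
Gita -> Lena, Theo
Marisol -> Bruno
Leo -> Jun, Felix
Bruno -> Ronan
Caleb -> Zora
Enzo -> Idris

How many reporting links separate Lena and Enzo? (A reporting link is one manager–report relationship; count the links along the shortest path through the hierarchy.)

Lena is 2 levels below Thandi, and Enzo is 1 level below Thandi (their lowest common manager). The shortest path runs up from Lena to Thandi and back down to Enzo: 2 + 1 = 3 links.

3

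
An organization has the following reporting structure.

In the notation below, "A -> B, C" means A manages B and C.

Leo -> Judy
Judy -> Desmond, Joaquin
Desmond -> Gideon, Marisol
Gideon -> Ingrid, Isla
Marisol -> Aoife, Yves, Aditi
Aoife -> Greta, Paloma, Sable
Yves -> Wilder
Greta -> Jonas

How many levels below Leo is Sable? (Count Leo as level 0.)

Chain from Sable up to Leo: Sable → Aoife → Marisol → Desmond → Judy → Leo. That is 5 steps up, so Sable is 5 levels below Leo.

5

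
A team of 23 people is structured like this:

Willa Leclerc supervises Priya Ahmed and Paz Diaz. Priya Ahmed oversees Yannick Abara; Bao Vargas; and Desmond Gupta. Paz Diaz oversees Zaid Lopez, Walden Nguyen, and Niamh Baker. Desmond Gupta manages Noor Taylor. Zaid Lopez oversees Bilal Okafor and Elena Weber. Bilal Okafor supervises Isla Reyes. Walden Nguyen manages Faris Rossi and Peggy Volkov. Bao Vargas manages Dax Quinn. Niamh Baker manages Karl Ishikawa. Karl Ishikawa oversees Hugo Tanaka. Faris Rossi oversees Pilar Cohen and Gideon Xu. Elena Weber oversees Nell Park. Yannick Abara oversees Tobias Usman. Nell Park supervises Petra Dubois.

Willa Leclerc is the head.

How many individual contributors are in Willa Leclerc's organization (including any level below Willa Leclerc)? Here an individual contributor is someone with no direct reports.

9

The people in Willa Leclerc's organization with no one reporting to them are Hugo Tanaka, Peggy Volkov, Gideon Xu, Pilar Cohen, Petra Dubois, Isla Reyes, Tobias Usman, Dax Quinn, Noor Taylor. That is 9.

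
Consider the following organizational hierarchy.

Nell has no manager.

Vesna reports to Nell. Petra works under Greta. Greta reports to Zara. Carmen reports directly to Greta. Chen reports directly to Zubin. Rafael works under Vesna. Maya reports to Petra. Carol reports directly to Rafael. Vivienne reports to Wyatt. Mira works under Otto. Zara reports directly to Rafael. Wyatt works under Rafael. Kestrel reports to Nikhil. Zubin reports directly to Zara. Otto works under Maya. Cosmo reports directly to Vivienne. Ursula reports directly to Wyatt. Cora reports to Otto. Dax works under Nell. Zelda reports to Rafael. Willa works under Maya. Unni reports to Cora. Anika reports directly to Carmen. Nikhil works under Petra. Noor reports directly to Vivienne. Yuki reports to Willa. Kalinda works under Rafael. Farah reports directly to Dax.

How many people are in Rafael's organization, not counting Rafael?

Rafael directly manages Zelda, Zara, Wyatt, Carol, Kalinda. Zelda has no reports. Under Zara: Zubin, Chen, Greta, Carmen, Anika, Petra, Nikhil, Kestrel, Maya, Willa, Yuki, Otto, Mira, Cora, Unni (15). Under Wyatt: Ursula, Vivienne, Noor, Cosmo (4). Carol has no reports. Kalinda has no reports. So Rafael's organization is 5 direct reports plus everyone under them: 1 + 16 + 5 + 1 + 1 = 24.

24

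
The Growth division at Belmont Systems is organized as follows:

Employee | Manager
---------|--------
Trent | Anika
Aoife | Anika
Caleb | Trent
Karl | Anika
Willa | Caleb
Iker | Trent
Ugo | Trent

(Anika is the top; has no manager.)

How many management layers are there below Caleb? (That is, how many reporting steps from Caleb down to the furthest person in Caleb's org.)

The longest chain under Caleb runs Caleb → Willa, which is 1 level below Caleb.

1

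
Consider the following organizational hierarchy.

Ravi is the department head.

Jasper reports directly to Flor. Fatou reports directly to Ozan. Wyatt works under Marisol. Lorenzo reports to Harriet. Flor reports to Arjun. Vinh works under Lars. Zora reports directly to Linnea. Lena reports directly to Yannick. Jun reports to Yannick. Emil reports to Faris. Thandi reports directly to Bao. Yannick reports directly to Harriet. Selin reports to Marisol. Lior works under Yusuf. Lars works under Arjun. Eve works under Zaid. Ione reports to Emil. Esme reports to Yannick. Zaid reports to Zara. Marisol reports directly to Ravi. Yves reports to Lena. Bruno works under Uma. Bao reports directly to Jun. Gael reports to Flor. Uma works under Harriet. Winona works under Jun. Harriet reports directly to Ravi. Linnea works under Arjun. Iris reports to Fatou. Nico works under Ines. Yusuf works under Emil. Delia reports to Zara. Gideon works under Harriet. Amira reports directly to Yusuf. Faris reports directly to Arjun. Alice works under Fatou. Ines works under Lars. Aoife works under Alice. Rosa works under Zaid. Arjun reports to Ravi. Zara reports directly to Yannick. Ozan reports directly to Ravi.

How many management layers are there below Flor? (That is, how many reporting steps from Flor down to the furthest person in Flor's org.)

The longest chain under Flor runs Flor → Gael, which is 1 level below Flor.

1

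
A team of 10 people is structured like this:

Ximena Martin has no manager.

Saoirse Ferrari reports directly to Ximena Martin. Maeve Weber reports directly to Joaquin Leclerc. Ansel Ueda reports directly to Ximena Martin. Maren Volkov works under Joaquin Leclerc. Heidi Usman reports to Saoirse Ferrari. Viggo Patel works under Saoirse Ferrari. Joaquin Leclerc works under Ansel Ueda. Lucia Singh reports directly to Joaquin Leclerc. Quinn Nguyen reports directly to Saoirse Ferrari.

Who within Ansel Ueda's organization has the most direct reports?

Joaquin Leclerc

Direct-report counts within Ansel Ueda's organization: Ansel Ueda has 1; Joaquin Leclerc has 3. The largest is 3, held by Joaquin Leclerc.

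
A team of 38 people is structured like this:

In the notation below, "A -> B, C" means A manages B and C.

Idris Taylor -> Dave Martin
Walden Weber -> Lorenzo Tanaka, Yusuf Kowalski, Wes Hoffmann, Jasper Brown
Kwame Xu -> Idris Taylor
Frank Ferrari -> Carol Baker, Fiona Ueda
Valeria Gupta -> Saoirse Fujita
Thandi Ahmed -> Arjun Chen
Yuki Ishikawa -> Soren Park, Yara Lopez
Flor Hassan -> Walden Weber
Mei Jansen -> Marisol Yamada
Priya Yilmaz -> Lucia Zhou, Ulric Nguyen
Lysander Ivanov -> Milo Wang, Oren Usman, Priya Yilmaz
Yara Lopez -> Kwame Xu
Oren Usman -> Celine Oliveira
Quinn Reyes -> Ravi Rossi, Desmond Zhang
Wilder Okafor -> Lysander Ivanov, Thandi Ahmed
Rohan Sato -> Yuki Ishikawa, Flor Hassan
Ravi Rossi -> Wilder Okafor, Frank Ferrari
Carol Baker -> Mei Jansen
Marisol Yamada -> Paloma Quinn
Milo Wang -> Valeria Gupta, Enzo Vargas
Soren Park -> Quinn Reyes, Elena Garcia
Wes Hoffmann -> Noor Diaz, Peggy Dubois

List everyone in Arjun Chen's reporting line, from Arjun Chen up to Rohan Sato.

Arjun Chen -> Thandi Ahmed -> Wilder Okafor -> Ravi Rossi -> Quinn Reyes -> Soren Park -> Yuki Ishikawa -> Rohan Sato

Arjun Chen reports to Thandi Ahmed. Thandi Ahmed reports to Wilder Okafor. Wilder Okafor reports to Ravi Rossi. Ravi Rossi reports to Quinn Reyes. Quinn Reyes reports to Soren Park. Soren Park reports to Yuki Ishikawa. Yuki Ishikawa reports to Rohan Sato. Rohan Sato is at the top.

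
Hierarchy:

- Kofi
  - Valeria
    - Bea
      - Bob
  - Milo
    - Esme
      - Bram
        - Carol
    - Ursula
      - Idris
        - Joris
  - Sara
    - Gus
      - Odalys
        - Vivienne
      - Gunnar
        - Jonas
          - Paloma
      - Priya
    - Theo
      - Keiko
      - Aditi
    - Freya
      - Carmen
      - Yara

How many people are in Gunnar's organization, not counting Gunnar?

Gunnar directly manages Jonas. Under Jonas: Paloma (1). That's 2 in total.

2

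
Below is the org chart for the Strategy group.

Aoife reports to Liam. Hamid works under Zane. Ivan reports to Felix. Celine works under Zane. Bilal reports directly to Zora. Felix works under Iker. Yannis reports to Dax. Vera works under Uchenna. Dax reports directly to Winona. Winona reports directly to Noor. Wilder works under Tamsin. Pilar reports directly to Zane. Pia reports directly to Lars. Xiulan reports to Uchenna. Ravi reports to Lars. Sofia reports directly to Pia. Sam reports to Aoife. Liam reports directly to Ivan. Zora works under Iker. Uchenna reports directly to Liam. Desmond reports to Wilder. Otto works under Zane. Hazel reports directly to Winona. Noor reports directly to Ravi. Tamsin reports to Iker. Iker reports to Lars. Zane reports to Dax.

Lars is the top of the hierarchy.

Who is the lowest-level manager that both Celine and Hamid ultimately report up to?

Zane

Celine's chain of managers is Zane, Dax, Winona, Noor, Ravi, Lars. Hamid's chain of managers is Zane, Dax, Winona, Noor, Ravi, Lars. The first manager that appears in both chains is Zane.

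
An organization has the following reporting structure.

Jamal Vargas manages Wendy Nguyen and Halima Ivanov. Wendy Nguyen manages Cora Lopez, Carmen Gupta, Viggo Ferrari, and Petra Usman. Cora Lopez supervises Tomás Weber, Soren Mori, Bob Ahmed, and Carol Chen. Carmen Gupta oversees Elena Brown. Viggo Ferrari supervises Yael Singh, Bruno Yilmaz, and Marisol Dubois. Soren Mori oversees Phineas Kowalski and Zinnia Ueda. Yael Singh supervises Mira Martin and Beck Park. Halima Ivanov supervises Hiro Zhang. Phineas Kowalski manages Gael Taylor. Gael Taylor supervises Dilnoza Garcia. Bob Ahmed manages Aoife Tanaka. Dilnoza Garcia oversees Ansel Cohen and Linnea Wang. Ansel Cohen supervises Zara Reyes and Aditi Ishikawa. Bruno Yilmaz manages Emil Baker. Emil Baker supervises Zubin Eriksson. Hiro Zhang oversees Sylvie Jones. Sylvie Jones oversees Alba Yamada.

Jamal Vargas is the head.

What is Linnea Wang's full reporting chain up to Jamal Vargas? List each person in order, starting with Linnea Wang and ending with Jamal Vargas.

Linnea Wang reports to Dilnoza Garcia. Dilnoza Garcia reports to Gael Taylor. Gael Taylor reports to Phineas Kowalski. Phineas Kowalski reports to Soren Mori. Soren Mori reports to Cora Lopez. Cora Lopez reports to Wendy Nguyen. Wendy Nguyen reports to Jamal Vargas. Jamal Vargas is at the top.

Linnea Wang -> Dilnoza Garcia -> Gael Taylor -> Phineas Kowalski -> Soren Mori -> Cora Lopez -> Wendy Nguyen -> Jamal Vargas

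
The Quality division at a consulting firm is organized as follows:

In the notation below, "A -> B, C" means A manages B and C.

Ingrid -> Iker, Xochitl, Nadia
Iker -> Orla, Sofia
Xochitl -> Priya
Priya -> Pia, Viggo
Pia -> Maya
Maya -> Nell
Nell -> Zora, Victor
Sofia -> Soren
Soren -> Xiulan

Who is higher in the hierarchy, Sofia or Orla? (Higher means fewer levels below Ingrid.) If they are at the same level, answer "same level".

Both Sofia and Orla are 2 levels below Ingrid.

same level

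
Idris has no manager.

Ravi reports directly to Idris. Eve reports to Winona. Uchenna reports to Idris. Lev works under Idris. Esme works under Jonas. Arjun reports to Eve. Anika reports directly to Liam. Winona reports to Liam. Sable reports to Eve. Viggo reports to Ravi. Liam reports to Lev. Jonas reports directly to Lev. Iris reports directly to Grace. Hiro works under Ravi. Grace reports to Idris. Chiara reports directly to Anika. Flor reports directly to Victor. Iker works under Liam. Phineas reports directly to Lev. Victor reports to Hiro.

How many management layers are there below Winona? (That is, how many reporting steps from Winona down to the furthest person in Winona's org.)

2

The longest chain under Winona runs Winona → Eve → Arjun, which is 2 levels below Winona.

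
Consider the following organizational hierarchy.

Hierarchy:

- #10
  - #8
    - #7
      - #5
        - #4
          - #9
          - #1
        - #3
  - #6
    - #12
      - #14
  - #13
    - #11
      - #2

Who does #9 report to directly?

#4

#9 reports directly to #4.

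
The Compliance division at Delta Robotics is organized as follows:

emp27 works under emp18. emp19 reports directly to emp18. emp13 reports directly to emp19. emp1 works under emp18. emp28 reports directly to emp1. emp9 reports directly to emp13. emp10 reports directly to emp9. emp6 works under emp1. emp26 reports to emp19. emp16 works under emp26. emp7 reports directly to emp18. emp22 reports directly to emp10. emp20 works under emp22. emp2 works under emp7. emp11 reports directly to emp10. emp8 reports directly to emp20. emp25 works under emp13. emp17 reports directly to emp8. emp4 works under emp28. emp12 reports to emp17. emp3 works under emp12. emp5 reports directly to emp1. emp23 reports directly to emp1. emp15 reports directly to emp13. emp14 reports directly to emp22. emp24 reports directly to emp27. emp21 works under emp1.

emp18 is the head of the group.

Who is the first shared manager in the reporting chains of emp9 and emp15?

emp13

emp9's chain of managers is emp13, emp19, emp18. emp15's chain of managers is emp13, emp19, emp18. The first manager that appears in both chains is emp13.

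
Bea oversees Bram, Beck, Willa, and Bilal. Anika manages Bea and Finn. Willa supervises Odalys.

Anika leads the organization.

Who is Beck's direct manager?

Bea

Beck reports directly to Bea.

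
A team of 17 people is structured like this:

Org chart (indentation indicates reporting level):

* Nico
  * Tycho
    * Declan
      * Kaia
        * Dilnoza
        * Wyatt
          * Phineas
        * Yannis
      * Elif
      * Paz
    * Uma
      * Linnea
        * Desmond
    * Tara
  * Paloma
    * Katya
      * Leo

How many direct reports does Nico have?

Nico directly manages Tycho, Paloma. That is 2 direct reports.

2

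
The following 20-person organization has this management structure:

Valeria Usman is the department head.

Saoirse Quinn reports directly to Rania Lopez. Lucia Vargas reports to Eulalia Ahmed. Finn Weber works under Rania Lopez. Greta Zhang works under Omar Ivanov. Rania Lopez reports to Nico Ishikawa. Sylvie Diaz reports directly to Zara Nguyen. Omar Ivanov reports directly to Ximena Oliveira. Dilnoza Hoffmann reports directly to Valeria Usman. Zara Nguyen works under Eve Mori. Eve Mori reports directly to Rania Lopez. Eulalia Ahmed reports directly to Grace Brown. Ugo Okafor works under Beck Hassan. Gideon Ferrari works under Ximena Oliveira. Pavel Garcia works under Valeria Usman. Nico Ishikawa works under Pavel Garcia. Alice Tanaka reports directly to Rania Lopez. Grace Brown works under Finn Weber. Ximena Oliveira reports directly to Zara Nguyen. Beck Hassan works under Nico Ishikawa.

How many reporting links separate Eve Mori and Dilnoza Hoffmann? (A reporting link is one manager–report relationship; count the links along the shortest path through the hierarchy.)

5

Eve Mori is 4 levels below Valeria Usman, and Dilnoza Hoffmann is 1 level below Valeria Usman (their lowest common manager). The shortest path runs up from Eve Mori to Valeria Usman and back down to Dilnoza Hoffmann: 4 + 1 = 5 links.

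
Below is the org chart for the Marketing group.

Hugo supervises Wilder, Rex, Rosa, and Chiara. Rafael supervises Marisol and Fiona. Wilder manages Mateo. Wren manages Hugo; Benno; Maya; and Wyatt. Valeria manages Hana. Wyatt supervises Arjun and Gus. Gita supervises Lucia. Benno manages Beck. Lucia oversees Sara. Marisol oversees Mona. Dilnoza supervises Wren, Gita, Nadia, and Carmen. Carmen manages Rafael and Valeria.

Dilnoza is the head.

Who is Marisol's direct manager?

Rafael

Marisol reports directly to Rafael.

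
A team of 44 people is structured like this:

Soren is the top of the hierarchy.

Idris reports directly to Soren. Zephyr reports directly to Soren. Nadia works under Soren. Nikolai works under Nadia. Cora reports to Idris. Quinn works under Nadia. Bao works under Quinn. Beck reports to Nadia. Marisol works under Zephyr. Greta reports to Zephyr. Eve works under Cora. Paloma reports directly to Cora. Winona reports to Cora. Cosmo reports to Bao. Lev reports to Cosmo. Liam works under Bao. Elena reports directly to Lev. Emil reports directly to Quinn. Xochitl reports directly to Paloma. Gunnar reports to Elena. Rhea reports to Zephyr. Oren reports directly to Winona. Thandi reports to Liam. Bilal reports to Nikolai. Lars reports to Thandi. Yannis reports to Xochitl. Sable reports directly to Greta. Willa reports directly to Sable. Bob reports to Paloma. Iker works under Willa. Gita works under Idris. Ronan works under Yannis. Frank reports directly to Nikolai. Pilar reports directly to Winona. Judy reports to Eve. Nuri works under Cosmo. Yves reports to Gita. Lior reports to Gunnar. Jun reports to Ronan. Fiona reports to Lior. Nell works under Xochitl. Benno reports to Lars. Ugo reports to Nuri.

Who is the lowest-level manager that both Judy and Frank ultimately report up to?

Judy's chain of managers is Eve, Cora, Idris, Soren. Frank's chain of managers is Nikolai, Nadia, Soren. The first manager that appears in both chains is Soren.

Soren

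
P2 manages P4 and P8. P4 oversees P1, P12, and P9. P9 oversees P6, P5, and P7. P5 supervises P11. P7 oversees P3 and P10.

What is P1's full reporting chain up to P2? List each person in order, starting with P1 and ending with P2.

P1 -> P4 -> P2

P1 reports to P4. P4 reports to P2. P2 is at the top.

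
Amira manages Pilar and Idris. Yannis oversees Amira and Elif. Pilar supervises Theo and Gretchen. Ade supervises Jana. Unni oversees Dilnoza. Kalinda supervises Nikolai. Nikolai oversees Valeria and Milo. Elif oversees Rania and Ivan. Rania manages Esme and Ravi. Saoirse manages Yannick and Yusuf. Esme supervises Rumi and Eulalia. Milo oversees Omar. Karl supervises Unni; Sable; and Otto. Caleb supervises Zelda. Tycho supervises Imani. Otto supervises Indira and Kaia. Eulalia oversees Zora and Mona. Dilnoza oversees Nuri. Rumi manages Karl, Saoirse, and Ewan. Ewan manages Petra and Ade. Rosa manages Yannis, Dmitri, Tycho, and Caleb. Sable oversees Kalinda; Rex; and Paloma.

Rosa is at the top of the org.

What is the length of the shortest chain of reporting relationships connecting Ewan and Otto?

Ewan is 1 level below Rumi, and Otto is 2 levels below Rumi (their lowest common manager). The shortest path runs up from Ewan to Rumi and back down to Otto: 1 + 2 = 3 links.

3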